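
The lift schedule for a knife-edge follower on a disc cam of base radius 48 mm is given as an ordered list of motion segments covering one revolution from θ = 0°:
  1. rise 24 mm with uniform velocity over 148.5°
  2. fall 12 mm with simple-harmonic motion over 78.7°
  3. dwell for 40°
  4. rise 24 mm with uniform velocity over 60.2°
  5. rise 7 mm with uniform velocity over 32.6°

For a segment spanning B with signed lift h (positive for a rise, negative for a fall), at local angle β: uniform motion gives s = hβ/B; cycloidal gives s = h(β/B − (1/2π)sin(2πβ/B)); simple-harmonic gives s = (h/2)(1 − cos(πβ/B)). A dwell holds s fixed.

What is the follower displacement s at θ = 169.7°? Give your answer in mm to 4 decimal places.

seg 1 [0°–148.5°] uniform, h=24: full span → s += 24 → s = 24.0000
seg 2 [148.5°–227.2°] simple-harmonic, h=-12: θ=169.7° here. β=21.2, B=78.7. -12/2·(1 − cos(π·0.2694)) = -2.0233 → s = 21.9767

21.9767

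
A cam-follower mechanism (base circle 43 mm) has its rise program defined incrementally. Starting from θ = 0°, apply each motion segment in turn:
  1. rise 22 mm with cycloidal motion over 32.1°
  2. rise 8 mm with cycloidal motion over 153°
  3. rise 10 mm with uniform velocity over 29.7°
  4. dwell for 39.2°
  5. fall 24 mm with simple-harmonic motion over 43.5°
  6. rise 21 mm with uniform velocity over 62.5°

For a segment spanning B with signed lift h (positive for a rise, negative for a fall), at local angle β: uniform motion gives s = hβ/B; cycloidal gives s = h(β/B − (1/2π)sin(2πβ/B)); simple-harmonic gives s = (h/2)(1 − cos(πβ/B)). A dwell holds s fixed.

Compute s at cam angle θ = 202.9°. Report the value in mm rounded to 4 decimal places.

seg 1 [0°–32.1°] cycloidal, h=22: full span → s += 22 → s = 22.0000
seg 2 [32.1°–185.1°] cycloidal, h=8: full span → s += 8 → s = 30.0000
seg 3 [185.1°–214.8°] uniform, h=10: θ=202.9° here. β=17.8, B=29.7. 10·17.8/29.7 = 5.9933 → s = 35.9933

35.9933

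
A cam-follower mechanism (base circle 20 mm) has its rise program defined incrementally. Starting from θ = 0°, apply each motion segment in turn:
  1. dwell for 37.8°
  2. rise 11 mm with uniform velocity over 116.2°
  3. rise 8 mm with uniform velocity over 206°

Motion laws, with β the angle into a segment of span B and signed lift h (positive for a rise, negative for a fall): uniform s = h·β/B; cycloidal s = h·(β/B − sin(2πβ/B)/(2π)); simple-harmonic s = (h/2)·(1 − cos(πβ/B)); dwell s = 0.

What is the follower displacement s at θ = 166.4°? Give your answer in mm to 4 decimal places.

seg 1 [0°–37.8°] dwell: s stays 0.0000
seg 2 [37.8°–154°] uniform, h=11: full span → s += 11 → s = 11.0000
seg 3 [154°–360°] uniform, h=8: θ=166.4° here. β=12.4, B=206. 8·12.4/206 = 0.4816 → s = 11.4816

11.4816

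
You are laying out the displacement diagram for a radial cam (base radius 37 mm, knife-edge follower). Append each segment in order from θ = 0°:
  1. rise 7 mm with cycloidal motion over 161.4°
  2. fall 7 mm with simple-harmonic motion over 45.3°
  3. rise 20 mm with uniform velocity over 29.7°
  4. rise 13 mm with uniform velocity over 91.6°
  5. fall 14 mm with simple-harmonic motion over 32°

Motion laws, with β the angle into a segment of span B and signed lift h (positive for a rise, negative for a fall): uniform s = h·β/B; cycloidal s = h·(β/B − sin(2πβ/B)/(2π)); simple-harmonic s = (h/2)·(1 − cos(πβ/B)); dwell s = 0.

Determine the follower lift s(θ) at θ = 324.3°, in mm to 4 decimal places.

seg 1 [0°–161.4°] cycloidal, h=7: full span → s += 7 → s = 7.0000
seg 2 [161.4°–206.7°] simple-harmonic, h=-7: full span → s += -7 → s = 0.0000
seg 3 [206.7°–236.4°] uniform, h=20: full span → s += 20 → s = 20.0000
seg 4 [236.4°–328°] uniform, h=13: θ=324.3° here. β=87.9, B=91.6. 13·87.9/91.6 = 12.4749 → s = 32.4749

32.4749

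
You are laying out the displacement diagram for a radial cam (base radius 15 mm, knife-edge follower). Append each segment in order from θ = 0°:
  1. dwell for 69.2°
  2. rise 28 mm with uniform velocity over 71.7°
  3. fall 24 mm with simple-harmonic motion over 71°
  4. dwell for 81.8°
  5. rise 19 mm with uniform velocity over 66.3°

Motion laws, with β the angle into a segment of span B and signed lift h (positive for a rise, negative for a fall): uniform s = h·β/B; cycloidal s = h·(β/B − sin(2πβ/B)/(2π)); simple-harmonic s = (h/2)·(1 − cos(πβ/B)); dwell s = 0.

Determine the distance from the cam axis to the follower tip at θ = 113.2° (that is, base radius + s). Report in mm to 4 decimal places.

seg 1 [0°–69.2°] dwell: s stays 0.0000
seg 2 [69.2°–140.9°] uniform, h=28: θ=113.2° here. β=44, B=71.7. 28·44/71.7 = 17.1827 → s = 17.1827
radial distance = base radius + s = 15 + 17.1827 = 32.1827

32.1827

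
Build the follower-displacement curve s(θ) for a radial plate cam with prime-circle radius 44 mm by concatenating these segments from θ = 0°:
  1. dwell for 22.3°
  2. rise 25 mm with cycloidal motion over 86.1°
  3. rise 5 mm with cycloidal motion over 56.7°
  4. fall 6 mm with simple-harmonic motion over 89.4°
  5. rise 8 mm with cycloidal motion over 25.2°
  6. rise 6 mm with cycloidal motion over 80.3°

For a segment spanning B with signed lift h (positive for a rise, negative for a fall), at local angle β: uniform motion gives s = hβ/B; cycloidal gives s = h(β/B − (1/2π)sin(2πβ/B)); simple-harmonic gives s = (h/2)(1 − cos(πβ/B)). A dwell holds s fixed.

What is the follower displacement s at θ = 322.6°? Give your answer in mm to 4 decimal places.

seg 1 [0°–22.3°] dwell: s stays 0.0000
seg 2 [22.3°–108.4°] cycloidal, h=25: full span → s += 25 → s = 25.0000
seg 3 [108.4°–165.1°] cycloidal, h=5: full span → s += 5 → s = 30.0000
seg 4 [165.1°–254.5°] simple-harmonic, h=-6: full span → s += -6 → s = 24.0000
seg 5 [254.5°–279.7°] cycloidal, h=8: full span → s += 8 → s = 32.0000
seg 6 [279.7°–360°] cycloidal, h=6: θ=322.6° here. β=42.9, B=80.3. 6·(0.5342 − sin(2π·0.5342)/(2π)) = 3.4094 → s = 35.4094

35.4094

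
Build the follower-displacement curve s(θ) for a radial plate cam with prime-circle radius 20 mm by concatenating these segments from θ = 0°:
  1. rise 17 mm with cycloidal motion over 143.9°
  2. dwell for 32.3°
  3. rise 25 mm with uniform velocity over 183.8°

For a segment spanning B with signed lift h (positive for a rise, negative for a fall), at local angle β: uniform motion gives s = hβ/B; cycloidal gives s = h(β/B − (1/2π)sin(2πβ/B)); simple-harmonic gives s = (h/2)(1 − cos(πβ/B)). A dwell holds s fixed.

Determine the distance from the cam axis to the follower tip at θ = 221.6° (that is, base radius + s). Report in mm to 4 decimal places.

seg 1 [0°–143.9°] cycloidal, h=17: full span → s += 17 → s = 17.0000
seg 2 [143.9°–176.2°] dwell: s stays 17.0000
seg 3 [176.2°–360°] uniform, h=25: θ=221.6° here. β=45.4, B=183.8. 25·45.4/183.8 = 6.1752 → s = 23.1752
radial distance = base radius + s = 20 + 23.1752 = 43.1752

43.1752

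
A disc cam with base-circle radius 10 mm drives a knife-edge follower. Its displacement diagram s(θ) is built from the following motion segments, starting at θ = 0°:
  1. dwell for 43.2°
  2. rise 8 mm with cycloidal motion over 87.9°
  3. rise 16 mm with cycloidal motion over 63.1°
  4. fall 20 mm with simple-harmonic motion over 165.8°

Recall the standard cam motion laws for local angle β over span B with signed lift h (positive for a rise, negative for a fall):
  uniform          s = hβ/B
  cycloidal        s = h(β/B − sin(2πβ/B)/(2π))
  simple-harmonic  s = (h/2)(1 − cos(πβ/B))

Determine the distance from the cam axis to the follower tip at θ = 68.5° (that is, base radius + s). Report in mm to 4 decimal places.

seg 1 [0°–43.2°] dwell: s stays 0.0000
seg 2 [43.2°–131.1°] cycloidal, h=8: θ=68.5° here. β=25.3, B=87.9. 8·(0.2878 − sin(2π·0.2878)/(2π)) = 1.0652 → s = 1.0652
radial distance = base radius + s = 10 + 1.0652 = 11.0652

11.0652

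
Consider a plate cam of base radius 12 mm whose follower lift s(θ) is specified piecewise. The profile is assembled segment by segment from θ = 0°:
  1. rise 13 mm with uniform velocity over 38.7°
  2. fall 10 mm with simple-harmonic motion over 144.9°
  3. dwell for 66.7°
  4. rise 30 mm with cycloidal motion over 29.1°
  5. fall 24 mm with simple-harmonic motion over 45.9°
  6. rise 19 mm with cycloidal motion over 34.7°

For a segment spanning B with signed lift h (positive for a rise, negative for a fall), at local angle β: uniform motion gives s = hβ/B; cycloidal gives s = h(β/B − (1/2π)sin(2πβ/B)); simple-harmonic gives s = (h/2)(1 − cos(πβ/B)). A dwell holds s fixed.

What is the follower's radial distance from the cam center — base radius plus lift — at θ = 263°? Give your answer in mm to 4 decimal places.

seg 1 [0°–38.7°] uniform, h=13: full span → s += 13 → s = 13.0000
seg 2 [38.7°–183.6°] simple-harmonic, h=-10: full span → s += -10 → s = 3.0000
seg 3 [183.6°–250.3°] dwell: s stays 3.0000
seg 4 [250.3°–279.4°] cycloidal, h=30: θ=263° here. β=12.7, B=29.1. 30·(0.4364 − sin(2π·0.4364)/(2π)) = 11.2359 → s = 14.2359
radial distance = base radius + s = 12 + 14.2359 = 26.2359

26.2359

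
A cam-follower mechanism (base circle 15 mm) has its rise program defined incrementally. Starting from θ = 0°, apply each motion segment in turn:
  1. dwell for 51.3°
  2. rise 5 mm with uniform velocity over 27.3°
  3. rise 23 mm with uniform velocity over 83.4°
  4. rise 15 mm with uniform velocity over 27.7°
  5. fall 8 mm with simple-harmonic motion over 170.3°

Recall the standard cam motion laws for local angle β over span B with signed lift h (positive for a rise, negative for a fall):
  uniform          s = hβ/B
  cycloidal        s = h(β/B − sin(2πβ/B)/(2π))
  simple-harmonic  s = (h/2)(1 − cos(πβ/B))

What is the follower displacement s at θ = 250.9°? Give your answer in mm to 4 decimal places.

seg 1 [0°–51.3°] dwell: s stays 0.0000
seg 2 [51.3°–78.6°] uniform, h=5: full span → s += 5 → s = 5.0000
seg 3 [78.6°–162°] uniform, h=23: full span → s += 23 → s = 28.0000
seg 4 [162°–189.7°] uniform, h=15: full span → s += 15 → s = 43.0000
seg 5 [189.7°–360°] simple-harmonic, h=-8: θ=250.9° here. β=61.2, B=170.3. -8/2·(1 − cos(π·0.3594)) = -2.2897 → s = 40.7103

40.7103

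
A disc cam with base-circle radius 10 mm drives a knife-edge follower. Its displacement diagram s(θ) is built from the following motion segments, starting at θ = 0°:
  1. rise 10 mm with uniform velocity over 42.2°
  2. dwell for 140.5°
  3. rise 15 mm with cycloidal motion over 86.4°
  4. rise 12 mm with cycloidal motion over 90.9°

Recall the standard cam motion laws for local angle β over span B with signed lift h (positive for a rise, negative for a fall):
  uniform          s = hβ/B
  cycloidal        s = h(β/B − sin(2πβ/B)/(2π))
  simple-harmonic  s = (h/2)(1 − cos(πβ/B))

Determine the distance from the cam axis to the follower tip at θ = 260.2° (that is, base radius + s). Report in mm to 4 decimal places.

seg 1 [0°–42.2°] uniform, h=10: full span → s += 10 → s = 10.0000
seg 2 [42.2°–182.7°] dwell: s stays 10.0000
seg 3 [182.7°–269.1°] cycloidal, h=15: θ=260.2° here. β=77.5, B=86.4. 15·(0.8970 − sin(2π·0.8970)/(2π)) = 14.8944 → s = 24.8944
radial distance = base radius + s = 10 + 24.8944 = 34.8944

34.8944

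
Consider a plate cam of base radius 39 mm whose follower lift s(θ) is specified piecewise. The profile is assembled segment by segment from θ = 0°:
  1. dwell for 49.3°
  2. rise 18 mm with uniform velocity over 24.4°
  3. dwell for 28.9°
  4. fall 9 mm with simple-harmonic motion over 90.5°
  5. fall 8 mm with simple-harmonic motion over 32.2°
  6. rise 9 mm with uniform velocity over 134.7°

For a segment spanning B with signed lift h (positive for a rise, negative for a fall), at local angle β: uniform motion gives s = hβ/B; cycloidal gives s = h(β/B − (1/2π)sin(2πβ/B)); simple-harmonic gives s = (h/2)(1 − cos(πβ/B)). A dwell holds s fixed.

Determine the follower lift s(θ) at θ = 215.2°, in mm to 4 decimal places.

seg 1 [0°–49.3°] dwell: s stays 0.0000
seg 2 [49.3°–73.7°] uniform, h=18: full span → s += 18 → s = 18.0000
seg 3 [73.7°–102.6°] dwell: s stays 18.0000
seg 4 [102.6°–193.1°] simple-harmonic, h=-9: full span → s += -9 → s = 9.0000
seg 5 [193.1°–225.3°] simple-harmonic, h=-8: θ=215.2° here. β=22.1, B=32.2. -8/2·(1 − cos(π·0.6863)) = -6.2101 → s = 2.7899

2.7899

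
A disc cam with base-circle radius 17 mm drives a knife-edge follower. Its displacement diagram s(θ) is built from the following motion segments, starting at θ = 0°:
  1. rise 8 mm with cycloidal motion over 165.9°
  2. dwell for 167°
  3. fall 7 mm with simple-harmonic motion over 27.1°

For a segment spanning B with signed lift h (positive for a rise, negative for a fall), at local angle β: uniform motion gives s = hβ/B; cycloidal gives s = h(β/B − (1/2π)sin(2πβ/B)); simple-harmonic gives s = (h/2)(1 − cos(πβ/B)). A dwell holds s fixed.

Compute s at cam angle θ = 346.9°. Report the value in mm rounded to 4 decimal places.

seg 1 [0°–165.9°] cycloidal, h=8: full span → s += 8 → s = 8.0000
seg 2 [165.9°–332.9°] dwell: s stays 8.0000
seg 3 [332.9°–360°] simple-harmonic, h=-7: θ=346.9° here. β=14, B=27.1. -7/2·(1 − cos(π·0.5166)) = -3.6825 → s = 4.3175

4.3175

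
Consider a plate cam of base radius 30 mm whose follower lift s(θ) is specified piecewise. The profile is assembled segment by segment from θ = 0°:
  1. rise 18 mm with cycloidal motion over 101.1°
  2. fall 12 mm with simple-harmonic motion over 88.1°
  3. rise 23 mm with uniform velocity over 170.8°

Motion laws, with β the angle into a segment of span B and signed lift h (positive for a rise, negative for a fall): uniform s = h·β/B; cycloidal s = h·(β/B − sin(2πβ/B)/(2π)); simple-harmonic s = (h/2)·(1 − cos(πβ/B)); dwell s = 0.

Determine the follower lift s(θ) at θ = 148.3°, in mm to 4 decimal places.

seg 1 [0°–101.1°] cycloidal, h=18: full span → s += 18 → s = 18.0000
seg 2 [101.1°–189.2°] simple-harmonic, h=-12: θ=148.3° here. β=47.2, B=88.1. -12/2·(1 − cos(π·0.5358)) = -6.6725 → s = 11.3275

11.3275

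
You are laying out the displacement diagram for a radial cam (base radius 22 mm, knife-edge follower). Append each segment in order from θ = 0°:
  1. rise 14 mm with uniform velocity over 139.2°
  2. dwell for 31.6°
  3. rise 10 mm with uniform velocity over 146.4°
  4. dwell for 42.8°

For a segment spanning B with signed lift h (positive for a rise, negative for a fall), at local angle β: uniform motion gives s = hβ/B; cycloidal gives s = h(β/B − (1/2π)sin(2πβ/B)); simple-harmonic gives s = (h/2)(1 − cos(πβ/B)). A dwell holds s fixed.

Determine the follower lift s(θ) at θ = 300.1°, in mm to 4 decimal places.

seg 1 [0°–139.2°] uniform, h=14: full span → s += 14 → s = 14.0000
seg 2 [139.2°–170.8°] dwell: s stays 14.0000
seg 3 [170.8°–317.2°] uniform, h=10: θ=300.1° here. β=129.3, B=146.4. 10·129.3/146.4 = 8.8320 → s = 22.8320

22.8320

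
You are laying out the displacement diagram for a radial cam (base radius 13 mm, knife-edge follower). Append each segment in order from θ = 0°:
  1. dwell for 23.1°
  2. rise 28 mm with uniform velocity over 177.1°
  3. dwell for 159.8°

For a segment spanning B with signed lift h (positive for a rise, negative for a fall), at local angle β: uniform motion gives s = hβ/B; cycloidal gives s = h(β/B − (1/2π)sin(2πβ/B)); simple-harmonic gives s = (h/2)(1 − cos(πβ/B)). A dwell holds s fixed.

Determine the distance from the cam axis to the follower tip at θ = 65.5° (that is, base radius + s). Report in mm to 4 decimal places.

seg 1 [0°–23.1°] dwell: s stays 0.0000
seg 2 [23.1°–200.2°] uniform, h=28: θ=65.5° here. β=42.4, B=177.1. 28·42.4/177.1 = 6.7036 → s = 6.7036
radial distance = base radius + s = 13 + 6.7036 = 19.7036

19.7036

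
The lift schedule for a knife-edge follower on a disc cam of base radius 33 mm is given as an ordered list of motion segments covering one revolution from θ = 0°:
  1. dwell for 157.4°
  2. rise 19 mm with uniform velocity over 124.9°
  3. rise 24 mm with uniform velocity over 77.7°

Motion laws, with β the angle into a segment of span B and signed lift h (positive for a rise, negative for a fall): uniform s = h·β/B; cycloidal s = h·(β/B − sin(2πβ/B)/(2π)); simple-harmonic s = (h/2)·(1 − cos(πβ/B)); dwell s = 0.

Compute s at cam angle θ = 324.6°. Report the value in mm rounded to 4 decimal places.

seg 1 [0°–157.4°] dwell: s stays 0.0000
seg 2 [157.4°–282.3°] uniform, h=19: full span → s += 19 → s = 19.0000
seg 3 [282.3°–360°] uniform, h=24: θ=324.6° here. β=42.3, B=77.7. 24·42.3/77.7 = 13.0656 → s = 32.0656

32.0656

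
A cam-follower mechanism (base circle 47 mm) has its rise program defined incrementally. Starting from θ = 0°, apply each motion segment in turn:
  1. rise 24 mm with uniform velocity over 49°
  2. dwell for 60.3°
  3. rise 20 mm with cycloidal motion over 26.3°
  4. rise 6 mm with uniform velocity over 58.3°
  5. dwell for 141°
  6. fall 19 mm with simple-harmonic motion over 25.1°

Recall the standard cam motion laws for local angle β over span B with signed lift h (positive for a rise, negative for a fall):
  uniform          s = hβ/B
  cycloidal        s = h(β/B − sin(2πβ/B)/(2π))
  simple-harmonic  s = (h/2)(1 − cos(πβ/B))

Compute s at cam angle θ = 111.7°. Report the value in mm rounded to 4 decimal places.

seg 1 [0°–49°] uniform, h=24: full span → s += 24 → s = 24.0000
seg 2 [49°–109.3°] dwell: s stays 24.0000
seg 3 [109.3°–135.6°] cycloidal, h=20: θ=111.7° here. β=2.4, B=26.3. 20·(0.0913 − sin(2π·0.0913)/(2π)) = 0.0984 → s = 24.0984

24.0984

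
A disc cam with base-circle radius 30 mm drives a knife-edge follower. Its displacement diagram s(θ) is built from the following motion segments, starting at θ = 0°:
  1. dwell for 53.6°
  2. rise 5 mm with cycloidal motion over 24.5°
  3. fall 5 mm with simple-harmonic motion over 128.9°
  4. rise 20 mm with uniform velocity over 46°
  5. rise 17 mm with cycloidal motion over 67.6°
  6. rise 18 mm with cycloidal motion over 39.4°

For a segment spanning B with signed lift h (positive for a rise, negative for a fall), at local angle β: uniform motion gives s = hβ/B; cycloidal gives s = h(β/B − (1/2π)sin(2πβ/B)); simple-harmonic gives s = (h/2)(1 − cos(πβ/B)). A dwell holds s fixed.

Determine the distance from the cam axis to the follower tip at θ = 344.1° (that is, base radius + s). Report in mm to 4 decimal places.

seg 1 [0°–53.6°] dwell: s stays 0.0000
seg 2 [53.6°–78.1°] cycloidal, h=5: full span → s += 5 → s = 5.0000
seg 3 [78.1°–207°] simple-harmonic, h=-5: full span → s += -5 → s = 0.0000
seg 4 [207°–253°] uniform, h=20: full span → s += 20 → s = 20.0000
seg 5 [253°–320.6°] cycloidal, h=17: full span → s += 17 → s = 37.0000
seg 6 [320.6°–360°] cycloidal, h=18: θ=344.1° here. β=23.5, B=39.4. 18·(0.5964 − sin(2π·0.5964)/(2π)) = 12.3678 → s = 49.3678
radial distance = base radius + s = 30 + 49.3678 = 79.3678

79.3678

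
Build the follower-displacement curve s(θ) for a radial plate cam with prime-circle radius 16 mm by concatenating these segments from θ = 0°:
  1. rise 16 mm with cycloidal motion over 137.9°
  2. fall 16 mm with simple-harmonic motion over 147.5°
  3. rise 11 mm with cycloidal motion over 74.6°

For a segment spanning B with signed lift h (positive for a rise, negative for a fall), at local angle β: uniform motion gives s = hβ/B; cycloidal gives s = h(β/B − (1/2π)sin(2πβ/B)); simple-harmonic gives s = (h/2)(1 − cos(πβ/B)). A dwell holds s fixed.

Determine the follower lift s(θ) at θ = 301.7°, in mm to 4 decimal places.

seg 1 [0°–137.9°] cycloidal, h=16: full span → s += 16 → s = 16.0000
seg 2 [137.9°–285.4°] simple-harmonic, h=-16: full span → s += -16 → s = 0.0000
seg 3 [285.4°–360°] cycloidal, h=11: θ=301.7° here. β=16.3, B=74.6. 11·(0.2185 − sin(2π·0.2185)/(2π)) = 0.6870 → s = 0.6870

0.6870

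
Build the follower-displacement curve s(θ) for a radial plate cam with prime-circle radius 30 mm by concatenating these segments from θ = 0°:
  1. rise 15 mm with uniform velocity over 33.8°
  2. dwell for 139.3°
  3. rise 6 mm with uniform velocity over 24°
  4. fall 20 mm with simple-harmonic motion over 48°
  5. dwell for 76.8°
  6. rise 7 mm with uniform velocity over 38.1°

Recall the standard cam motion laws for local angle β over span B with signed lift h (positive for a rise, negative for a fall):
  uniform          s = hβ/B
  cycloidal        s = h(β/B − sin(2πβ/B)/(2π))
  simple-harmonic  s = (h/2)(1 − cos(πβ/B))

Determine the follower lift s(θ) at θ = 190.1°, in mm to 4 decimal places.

seg 1 [0°–33.8°] uniform, h=15: full span → s += 15 → s = 15.0000
seg 2 [33.8°–173.1°] dwell: s stays 15.0000
seg 3 [173.1°–197.1°] uniform, h=6: θ=190.1° here. β=17, B=24. 6·17/24 = 4.2500 → s = 19.2500

19.2500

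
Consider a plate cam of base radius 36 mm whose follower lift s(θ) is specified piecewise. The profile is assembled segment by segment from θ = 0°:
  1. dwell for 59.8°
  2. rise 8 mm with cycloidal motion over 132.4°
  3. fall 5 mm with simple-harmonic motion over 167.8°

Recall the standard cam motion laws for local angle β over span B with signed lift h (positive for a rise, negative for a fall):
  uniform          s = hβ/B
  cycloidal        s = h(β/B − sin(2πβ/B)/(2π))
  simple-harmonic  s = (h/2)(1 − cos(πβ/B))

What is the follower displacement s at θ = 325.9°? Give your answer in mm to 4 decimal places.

seg 1 [0°–59.8°] dwell: s stays 0.0000
seg 2 [59.8°–192.2°] cycloidal, h=8: full span → s += 8 → s = 8.0000
seg 3 [192.2°–360°] simple-harmonic, h=-5: θ=325.9° here. β=133.7, B=167.8. -5/2·(1 − cos(π·0.7968)) = -4.5076 → s = 3.4924

3.4924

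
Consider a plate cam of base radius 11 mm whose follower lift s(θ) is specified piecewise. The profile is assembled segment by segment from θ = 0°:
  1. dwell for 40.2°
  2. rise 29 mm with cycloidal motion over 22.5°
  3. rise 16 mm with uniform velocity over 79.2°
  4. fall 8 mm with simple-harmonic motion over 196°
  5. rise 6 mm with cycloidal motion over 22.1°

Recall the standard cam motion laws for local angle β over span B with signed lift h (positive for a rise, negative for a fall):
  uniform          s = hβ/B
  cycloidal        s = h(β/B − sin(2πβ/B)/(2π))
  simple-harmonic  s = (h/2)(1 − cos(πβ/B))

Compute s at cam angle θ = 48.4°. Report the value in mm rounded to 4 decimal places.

seg 1 [0°–40.2°] dwell: s stays 0.0000
seg 2 [40.2°–62.7°] cycloidal, h=29: θ=48.4° here. β=8.2, B=22.5. 29·(0.3644 − sin(2π·0.3644)/(2π)) = 7.0961 → s = 7.0961

7.0961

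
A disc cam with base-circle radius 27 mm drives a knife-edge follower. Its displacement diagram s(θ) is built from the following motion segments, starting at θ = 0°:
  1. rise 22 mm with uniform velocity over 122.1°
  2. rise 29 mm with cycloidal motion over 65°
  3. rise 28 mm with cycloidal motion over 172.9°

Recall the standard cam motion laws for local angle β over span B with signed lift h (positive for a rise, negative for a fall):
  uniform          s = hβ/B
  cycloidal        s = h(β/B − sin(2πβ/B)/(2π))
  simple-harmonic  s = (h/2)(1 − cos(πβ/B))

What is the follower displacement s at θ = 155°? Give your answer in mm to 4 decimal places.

seg 1 [0°–122.1°] uniform, h=22: full span → s += 22 → s = 22.0000
seg 2 [122.1°–187.1°] cycloidal, h=29: θ=155° here. β=32.9, B=65. 29·(0.5062 − sin(2π·0.5062)/(2π)) = 14.8569 → s = 36.8569

36.8569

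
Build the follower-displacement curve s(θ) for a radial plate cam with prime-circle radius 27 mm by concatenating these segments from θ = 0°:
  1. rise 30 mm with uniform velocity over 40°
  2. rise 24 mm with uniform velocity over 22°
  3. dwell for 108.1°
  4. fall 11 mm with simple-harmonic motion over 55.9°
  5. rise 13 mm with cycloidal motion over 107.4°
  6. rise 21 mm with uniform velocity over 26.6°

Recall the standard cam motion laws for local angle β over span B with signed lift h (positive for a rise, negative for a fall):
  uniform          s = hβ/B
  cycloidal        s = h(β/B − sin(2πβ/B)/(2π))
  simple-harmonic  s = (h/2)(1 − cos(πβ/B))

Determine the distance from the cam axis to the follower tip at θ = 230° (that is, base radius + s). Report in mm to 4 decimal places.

seg 1 [0°–40°] uniform, h=30: full span → s += 30 → s = 30.0000
seg 2 [40°–62°] uniform, h=24: full span → s += 24 → s = 54.0000
seg 3 [62°–170.1°] dwell: s stays 54.0000
seg 4 [170.1°–226°] simple-harmonic, h=-11: full span → s += -11 → s = 43.0000
seg 5 [226°–333.4°] cycloidal, h=13: θ=230° here. β=4, B=107.4. 13·(0.0372 − sin(2π·0.0372)/(2π)) = 0.0044 → s = 43.0044
radial distance = base radius + s = 27 + 43.0044 = 70.0044

70.0044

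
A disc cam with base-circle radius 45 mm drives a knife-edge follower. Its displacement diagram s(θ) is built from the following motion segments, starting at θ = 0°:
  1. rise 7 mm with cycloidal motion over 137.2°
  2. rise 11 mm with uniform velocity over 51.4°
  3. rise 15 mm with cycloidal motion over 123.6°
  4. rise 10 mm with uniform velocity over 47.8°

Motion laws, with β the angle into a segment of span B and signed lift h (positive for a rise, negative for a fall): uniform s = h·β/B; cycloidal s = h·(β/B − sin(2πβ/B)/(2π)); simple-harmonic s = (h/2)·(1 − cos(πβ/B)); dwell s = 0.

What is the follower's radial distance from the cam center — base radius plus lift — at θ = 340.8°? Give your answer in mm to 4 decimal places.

seg 1 [0°–137.2°] cycloidal, h=7: full span → s += 7 → s = 7.0000
seg 2 [137.2°–188.6°] uniform, h=11: full span → s += 11 → s = 18.0000
seg 3 [188.6°–312.2°] cycloidal, h=15: full span → s += 15 → s = 33.0000
seg 4 [312.2°–360°] uniform, h=10: θ=340.8° here. β=28.6, B=47.8. 10·28.6/47.8 = 5.9833 → s = 38.9833
radial distance = base radius + s = 45 + 38.9833 = 83.9833

83.9833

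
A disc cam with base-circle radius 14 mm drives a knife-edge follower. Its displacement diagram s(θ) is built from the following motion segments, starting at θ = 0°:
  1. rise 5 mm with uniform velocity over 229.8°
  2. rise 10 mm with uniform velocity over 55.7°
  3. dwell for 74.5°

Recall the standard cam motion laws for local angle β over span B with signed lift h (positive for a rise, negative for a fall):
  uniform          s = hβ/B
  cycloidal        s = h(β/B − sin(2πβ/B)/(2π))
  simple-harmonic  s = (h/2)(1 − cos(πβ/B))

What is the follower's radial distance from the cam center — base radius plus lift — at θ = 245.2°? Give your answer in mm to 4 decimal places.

seg 1 [0°–229.8°] uniform, h=5: full span → s += 5 → s = 5.0000
seg 2 [229.8°–285.5°] uniform, h=10: θ=245.2° here. β=15.4, B=55.7. 10·15.4/55.7 = 2.7648 → s = 7.7648
radial distance = base radius + s = 14 + 7.7648 = 21.7648

21.7648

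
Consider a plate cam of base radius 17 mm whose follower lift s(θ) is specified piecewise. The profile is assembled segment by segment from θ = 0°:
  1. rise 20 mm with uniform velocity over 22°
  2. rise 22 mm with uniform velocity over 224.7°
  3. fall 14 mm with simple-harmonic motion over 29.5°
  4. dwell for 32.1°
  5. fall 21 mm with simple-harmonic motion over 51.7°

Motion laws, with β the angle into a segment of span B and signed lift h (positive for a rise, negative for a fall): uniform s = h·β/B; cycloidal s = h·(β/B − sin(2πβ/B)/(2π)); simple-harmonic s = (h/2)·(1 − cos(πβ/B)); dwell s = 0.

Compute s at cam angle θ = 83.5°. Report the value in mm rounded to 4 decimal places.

seg 1 [0°–22°] uniform, h=20: full span → s += 20 → s = 20.0000
seg 2 [22°–246.7°] uniform, h=22: θ=83.5° here. β=61.5, B=224.7. 22·61.5/224.7 = 6.0214 → s = 26.0214

26.0214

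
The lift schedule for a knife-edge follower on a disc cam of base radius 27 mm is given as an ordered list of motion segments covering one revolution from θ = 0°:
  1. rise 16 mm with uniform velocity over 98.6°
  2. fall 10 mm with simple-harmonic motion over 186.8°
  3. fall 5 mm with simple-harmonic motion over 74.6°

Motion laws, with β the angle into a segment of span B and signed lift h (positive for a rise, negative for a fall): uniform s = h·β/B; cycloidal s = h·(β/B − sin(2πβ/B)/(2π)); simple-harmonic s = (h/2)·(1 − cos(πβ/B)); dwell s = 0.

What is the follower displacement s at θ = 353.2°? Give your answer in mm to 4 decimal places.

seg 1 [0°–98.6°] uniform, h=16: full span → s += 16 → s = 16.0000
seg 2 [98.6°–285.4°] simple-harmonic, h=-10: full span → s += -10 → s = 6.0000
seg 3 [285.4°–360°] simple-harmonic, h=-5: θ=353.2° here. β=67.8, B=74.6. -5/2·(1 − cos(π·0.9088)) = -4.8982 → s = 1.1018

1.1018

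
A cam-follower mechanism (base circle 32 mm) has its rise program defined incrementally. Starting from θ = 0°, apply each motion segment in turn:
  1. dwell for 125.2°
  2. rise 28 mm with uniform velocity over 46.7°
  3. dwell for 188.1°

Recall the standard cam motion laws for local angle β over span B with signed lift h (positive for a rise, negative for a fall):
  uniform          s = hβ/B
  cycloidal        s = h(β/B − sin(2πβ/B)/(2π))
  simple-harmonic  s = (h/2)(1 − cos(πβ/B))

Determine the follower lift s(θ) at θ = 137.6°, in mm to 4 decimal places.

seg 1 [0°–125.2°] dwell: s stays 0.0000
seg 2 [125.2°–171.9°] uniform, h=28: θ=137.6° here. β=12.4, B=46.7. 28·12.4/46.7 = 7.4347 → s = 7.4347

7.4347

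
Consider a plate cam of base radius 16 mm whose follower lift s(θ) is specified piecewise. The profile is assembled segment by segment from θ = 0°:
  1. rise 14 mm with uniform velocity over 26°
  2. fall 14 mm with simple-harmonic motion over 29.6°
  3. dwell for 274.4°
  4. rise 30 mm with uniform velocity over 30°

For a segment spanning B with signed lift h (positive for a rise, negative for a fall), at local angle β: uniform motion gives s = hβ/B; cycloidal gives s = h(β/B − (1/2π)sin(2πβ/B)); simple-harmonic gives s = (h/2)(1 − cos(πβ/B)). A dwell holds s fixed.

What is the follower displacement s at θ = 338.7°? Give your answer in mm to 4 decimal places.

seg 1 [0°–26°] uniform, h=14: full span → s += 14 → s = 14.0000
seg 2 [26°–55.6°] simple-harmonic, h=-14: full span → s += -14 → s = 0.0000
seg 3 [55.6°–330°] dwell: s stays 0.0000
seg 4 [330°–360°] uniform, h=30: θ=338.7° here. β=8.7, B=30. 30·8.7/30 = 8.7000 → s = 8.7000

8.7000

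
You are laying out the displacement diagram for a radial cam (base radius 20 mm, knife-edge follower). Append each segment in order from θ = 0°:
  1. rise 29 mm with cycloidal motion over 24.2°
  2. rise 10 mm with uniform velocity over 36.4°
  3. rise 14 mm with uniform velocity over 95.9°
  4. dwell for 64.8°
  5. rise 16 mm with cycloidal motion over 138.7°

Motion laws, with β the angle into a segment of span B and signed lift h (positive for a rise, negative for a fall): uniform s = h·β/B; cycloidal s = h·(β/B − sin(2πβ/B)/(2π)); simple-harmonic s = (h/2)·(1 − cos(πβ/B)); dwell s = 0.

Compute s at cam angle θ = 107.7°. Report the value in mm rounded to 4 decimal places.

seg 1 [0°–24.2°] cycloidal, h=29: full span → s += 29 → s = 29.0000
seg 2 [24.2°–60.6°] uniform, h=10: full span → s += 10 → s = 39.0000
seg 3 [60.6°–156.5°] uniform, h=14: θ=107.7° here. β=47.1, B=95.9. 14·47.1/95.9 = 6.8759 → s = 45.8759

45.8759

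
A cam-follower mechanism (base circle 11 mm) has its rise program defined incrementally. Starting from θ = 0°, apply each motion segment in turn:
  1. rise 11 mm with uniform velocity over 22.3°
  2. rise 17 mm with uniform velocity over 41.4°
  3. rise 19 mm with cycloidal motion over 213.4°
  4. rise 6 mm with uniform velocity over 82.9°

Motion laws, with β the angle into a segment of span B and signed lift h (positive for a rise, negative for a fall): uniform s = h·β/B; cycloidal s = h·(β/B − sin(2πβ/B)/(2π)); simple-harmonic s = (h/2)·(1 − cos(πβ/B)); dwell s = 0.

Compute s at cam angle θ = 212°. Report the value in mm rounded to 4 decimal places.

seg 1 [0°–22.3°] uniform, h=11: full span → s += 11 → s = 11.0000
seg 2 [22.3°–63.7°] uniform, h=17: full span → s += 17 → s = 28.0000
seg 3 [63.7°–277.1°] cycloidal, h=19: θ=212° here. β=148.3, B=213.4. 19·(0.6949 − sin(2π·0.6949)/(2π)) = 16.0486 → s = 44.0486

44.0486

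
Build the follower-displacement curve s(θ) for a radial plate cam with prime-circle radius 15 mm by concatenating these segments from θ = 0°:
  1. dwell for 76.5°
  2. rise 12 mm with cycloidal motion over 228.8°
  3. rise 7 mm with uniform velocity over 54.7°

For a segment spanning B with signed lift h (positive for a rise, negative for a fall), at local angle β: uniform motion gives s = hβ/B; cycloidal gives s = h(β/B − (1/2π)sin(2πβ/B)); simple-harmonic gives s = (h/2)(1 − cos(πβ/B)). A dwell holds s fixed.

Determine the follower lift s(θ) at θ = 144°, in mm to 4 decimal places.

seg 1 [0°–76.5°] dwell: s stays 0.0000
seg 2 [76.5°–305.3°] cycloidal, h=12: θ=144° here. β=67.5, B=228.8. 12·(0.2950 − sin(2π·0.2950)/(2π)) = 1.7062 → s = 1.7062

1.7062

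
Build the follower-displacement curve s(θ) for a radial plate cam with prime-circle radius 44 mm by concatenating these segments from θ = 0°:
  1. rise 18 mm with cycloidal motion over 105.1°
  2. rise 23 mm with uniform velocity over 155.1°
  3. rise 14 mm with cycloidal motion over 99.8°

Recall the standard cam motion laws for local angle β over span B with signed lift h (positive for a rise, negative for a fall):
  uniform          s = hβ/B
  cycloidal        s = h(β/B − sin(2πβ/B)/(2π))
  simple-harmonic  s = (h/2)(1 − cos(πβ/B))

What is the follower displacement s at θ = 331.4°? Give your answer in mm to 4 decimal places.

seg 1 [0°–105.1°] cycloidal, h=18: full span → s += 18 → s = 18.0000
seg 2 [105.1°–260.2°] uniform, h=23: full span → s += 23 → s = 41.0000
seg 3 [260.2°–360°] cycloidal, h=14: θ=331.4° here. β=71.2, B=99.8. 14·(0.7134 − sin(2π·0.7134)/(2π)) = 12.1576 → s = 53.1576

53.1576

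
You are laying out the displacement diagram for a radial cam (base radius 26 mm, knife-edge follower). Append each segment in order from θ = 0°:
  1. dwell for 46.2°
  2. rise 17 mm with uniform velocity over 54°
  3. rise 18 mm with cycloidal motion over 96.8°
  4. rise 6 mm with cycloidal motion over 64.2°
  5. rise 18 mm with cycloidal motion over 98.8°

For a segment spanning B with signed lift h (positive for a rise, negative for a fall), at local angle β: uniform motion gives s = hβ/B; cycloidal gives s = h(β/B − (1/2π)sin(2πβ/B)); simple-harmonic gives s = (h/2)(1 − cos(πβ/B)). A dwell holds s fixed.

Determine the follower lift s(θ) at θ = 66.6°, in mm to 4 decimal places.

seg 1 [0°–46.2°] dwell: s stays 0.0000
seg 2 [46.2°–100.2°] uniform, h=17: θ=66.6° here. β=20.4, B=54. 17·20.4/54 = 6.4222 → s = 6.4222

6.4222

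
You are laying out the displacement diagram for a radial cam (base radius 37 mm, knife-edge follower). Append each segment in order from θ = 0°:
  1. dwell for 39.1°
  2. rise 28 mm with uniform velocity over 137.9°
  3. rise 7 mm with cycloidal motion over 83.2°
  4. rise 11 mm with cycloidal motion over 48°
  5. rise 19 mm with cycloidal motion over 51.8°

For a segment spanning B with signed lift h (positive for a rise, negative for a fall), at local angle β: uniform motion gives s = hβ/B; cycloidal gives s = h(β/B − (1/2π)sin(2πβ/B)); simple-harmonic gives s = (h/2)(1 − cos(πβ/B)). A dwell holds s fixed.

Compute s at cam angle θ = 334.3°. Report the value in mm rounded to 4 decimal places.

seg 1 [0°–39.1°] dwell: s stays 0.0000
seg 2 [39.1°–177°] uniform, h=28: full span → s += 28 → s = 28.0000
seg 3 [177°–260.2°] cycloidal, h=7: full span → s += 7 → s = 35.0000
seg 4 [260.2°–308.2°] cycloidal, h=11: full span → s += 11 → s = 46.0000
seg 5 [308.2°–360°] cycloidal, h=19: θ=334.3° here. β=26.1, B=51.8. 19·(0.5039 − sin(2π·0.5039)/(2π)) = 9.6467 → s = 55.6467

55.6467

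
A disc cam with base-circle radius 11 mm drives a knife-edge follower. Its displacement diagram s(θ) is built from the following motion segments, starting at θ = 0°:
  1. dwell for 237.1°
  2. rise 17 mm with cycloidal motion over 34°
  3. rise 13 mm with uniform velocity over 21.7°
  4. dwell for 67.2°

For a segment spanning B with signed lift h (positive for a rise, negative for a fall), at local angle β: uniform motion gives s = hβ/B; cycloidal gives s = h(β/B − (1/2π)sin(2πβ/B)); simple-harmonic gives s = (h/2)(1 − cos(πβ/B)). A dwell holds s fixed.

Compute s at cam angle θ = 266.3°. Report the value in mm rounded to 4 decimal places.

seg 1 [0°–237.1°] dwell: s stays 0.0000
seg 2 [237.1°–271.1°] cycloidal, h=17: θ=266.3° here. β=29.2, B=34. 17·(0.8588 − sin(2π·0.8588)/(2π)) = 16.6974 → s = 16.6974

16.6974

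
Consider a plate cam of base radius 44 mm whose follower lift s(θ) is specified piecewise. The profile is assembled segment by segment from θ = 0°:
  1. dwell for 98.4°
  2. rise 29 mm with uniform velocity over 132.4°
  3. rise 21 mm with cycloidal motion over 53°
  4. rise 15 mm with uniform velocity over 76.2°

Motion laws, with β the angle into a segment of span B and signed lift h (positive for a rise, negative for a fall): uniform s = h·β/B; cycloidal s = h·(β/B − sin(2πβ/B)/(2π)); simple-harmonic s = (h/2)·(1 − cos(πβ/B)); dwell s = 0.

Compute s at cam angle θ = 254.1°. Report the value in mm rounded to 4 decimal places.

seg 1 [0°–98.4°] dwell: s stays 0.0000
seg 2 [98.4°–230.8°] uniform, h=29: full span → s += 29 → s = 29.0000
seg 3 [230.8°–283.8°] cycloidal, h=21: θ=254.1° here. β=23.3, B=53. 21·(0.4396 − sin(2π·0.4396)/(2π)) = 7.9943 → s = 36.9943

36.9943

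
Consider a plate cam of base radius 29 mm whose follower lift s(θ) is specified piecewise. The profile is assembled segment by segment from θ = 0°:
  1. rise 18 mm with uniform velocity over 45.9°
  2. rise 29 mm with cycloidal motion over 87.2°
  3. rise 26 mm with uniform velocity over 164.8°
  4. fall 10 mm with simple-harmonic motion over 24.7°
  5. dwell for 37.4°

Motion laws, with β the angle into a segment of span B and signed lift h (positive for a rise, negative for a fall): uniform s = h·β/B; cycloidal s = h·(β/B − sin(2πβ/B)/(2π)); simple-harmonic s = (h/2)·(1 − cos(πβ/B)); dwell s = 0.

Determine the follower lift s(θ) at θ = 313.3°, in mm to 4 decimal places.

seg 1 [0°–45.9°] uniform, h=18: full span → s += 18 → s = 18.0000
seg 2 [45.9°–133.1°] cycloidal, h=29: full span → s += 29 → s = 47.0000
seg 3 [133.1°–297.9°] uniform, h=26: full span → s += 26 → s = 73.0000
seg 4 [297.9°–322.6°] simple-harmonic, h=-10: θ=313.3° here. β=15.4, B=24.7. -10/2·(1 − cos(π·0.6235)) = -6.8914 → s = 66.1086

66.1086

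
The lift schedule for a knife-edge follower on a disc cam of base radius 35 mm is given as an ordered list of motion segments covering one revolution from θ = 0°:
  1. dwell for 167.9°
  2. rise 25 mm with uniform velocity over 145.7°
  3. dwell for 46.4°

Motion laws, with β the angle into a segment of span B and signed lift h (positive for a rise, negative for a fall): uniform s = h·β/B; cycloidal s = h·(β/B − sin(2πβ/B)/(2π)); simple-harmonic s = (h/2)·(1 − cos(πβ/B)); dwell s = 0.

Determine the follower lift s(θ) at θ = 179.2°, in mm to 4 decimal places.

seg 1 [0°–167.9°] dwell: s stays 0.0000
seg 2 [167.9°–313.6°] uniform, h=25: θ=179.2° here. β=11.3, B=145.7. 25·11.3/145.7 = 1.9389 → s = 1.9389

1.9389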